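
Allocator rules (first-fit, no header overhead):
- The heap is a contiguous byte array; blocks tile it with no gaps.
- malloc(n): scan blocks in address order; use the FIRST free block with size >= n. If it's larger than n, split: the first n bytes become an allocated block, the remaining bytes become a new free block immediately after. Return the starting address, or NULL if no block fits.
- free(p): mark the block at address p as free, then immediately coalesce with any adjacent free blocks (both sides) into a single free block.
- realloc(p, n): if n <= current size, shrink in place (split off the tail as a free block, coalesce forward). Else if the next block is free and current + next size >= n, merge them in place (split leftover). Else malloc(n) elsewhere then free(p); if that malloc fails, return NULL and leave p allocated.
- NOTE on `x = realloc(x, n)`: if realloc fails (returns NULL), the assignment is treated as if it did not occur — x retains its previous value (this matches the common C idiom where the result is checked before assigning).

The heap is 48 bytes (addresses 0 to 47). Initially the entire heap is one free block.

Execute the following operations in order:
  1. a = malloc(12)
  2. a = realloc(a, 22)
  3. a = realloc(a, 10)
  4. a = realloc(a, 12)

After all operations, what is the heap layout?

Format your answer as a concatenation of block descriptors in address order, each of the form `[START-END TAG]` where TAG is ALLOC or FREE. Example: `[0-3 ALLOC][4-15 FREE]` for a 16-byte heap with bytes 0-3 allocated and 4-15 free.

Op 1: a = malloc(12) -> a = 0; heap: [0-11 ALLOC][12-47 FREE]
Op 2: a = realloc(a, 22) -> a = 0; heap: [0-21 ALLOC][22-47 FREE]
Op 3: a = realloc(a, 10) -> a = 0; heap: [0-9 ALLOC][10-47 FREE]
Op 4: a = realloc(a, 12) -> a = 0; heap: [0-11 ALLOC][12-47 FREE]

Answer: [0-11 ALLOC][12-47 FREE]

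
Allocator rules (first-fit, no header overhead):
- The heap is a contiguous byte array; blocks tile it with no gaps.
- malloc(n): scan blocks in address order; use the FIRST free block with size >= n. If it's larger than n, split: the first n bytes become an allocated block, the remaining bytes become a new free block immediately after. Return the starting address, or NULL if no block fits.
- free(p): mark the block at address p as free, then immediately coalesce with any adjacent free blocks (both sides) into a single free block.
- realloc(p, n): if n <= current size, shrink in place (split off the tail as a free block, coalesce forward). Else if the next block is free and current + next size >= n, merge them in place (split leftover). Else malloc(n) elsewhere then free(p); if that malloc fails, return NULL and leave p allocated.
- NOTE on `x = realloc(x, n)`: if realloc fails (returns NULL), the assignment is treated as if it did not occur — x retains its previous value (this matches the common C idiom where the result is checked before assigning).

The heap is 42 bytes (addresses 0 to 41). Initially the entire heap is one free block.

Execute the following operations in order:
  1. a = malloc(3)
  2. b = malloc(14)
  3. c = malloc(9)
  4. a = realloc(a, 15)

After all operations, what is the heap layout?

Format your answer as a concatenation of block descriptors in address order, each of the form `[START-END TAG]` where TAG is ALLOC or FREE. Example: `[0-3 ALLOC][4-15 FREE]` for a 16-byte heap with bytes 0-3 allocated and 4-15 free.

Answer: [0-2 FREE][3-16 ALLOC][17-25 ALLOC][26-40 ALLOC][41-41 FREE]

Derivation:
Op 1: a = malloc(3) -> a = 0; heap: [0-2 ALLOC][3-41 FREE]
Op 2: b = malloc(14) -> b = 3; heap: [0-2 ALLOC][3-16 ALLOC][17-41 FREE]
Op 3: c = malloc(9) -> c = 17; heap: [0-2 ALLOC][3-16 ALLOC][17-25 ALLOC][26-41 FREE]
Op 4: a = realloc(a, 15) -> a = 26; heap: [0-2 FREE][3-16 ALLOC][17-25 ALLOC][26-40 ALLOC][41-41 FREE]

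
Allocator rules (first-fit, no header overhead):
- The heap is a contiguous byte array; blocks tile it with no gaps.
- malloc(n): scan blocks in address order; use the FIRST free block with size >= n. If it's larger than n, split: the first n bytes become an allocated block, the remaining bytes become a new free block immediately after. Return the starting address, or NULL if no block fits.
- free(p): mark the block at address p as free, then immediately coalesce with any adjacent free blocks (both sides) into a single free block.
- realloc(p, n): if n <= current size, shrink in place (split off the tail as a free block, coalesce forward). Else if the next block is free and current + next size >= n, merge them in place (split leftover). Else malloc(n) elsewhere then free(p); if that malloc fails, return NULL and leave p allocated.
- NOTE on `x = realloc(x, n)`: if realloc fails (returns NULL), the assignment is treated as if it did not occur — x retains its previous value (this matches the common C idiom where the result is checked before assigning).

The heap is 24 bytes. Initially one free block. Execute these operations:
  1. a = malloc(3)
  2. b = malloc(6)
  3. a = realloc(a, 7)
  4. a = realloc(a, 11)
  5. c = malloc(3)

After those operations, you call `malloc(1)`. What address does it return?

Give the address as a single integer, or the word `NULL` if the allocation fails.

Op 1: a = malloc(3) -> a = 0; heap: [0-2 ALLOC][3-23 FREE]
Op 2: b = malloc(6) -> b = 3; heap: [0-2 ALLOC][3-8 ALLOC][9-23 FREE]
Op 3: a = realloc(a, 7) -> a = 9; heap: [0-2 FREE][3-8 ALLOC][9-15 ALLOC][16-23 FREE]
Op 4: a = realloc(a, 11) -> a = 9; heap: [0-2 FREE][3-8 ALLOC][9-19 ALLOC][20-23 FREE]
Op 5: c = malloc(3) -> c = 0; heap: [0-2 ALLOC][3-8 ALLOC][9-19 ALLOC][20-23 FREE]
malloc(1): first-fit scan over [0-2 ALLOC][3-8 ALLOC][9-19 ALLOC][20-23 FREE] -> 20

Answer: 20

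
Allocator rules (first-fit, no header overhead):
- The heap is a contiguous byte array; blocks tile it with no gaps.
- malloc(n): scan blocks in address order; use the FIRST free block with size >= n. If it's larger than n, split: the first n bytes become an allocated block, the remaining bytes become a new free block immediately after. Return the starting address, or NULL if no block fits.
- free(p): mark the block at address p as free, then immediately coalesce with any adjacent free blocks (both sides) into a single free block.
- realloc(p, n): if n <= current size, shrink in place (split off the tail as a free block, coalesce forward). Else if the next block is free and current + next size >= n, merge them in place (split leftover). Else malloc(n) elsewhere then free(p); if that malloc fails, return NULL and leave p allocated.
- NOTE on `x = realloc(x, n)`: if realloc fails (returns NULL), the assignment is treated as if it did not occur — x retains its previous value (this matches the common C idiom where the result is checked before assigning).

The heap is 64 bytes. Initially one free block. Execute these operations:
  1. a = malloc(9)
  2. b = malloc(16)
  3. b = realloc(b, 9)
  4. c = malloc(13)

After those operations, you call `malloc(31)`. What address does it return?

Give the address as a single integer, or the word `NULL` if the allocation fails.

Answer: 31

Derivation:
Op 1: a = malloc(9) -> a = 0; heap: [0-8 ALLOC][9-63 FREE]
Op 2: b = malloc(16) -> b = 9; heap: [0-8 ALLOC][9-24 ALLOC][25-63 FREE]
Op 3: b = realloc(b, 9) -> b = 9; heap: [0-8 ALLOC][9-17 ALLOC][18-63 FREE]
Op 4: c = malloc(13) -> c = 18; heap: [0-8 ALLOC][9-17 ALLOC][18-30 ALLOC][31-63 FREE]
malloc(31): first-fit scan over [0-8 ALLOC][9-17 ALLOC][18-30 ALLOC][31-63 FREE] -> 31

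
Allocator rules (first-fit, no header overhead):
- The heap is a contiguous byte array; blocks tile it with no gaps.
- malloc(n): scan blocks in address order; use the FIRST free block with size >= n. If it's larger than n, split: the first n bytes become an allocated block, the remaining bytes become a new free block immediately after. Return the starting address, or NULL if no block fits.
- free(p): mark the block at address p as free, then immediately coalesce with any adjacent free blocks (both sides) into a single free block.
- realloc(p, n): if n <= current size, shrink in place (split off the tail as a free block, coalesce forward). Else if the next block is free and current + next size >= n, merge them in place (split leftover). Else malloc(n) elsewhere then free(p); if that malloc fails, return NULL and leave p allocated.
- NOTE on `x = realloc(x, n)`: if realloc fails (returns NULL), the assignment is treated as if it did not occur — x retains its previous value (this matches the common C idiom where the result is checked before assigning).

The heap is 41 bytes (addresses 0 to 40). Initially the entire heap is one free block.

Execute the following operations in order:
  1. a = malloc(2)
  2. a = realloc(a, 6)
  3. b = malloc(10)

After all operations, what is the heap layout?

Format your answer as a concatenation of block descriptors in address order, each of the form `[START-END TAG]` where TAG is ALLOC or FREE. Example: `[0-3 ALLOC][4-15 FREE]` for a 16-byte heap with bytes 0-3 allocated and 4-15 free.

Answer: [0-5 ALLOC][6-15 ALLOC][16-40 FREE]

Derivation:
Op 1: a = malloc(2) -> a = 0; heap: [0-1 ALLOC][2-40 FREE]
Op 2: a = realloc(a, 6) -> a = 0; heap: [0-5 ALLOC][6-40 FREE]
Op 3: b = malloc(10) -> b = 6; heap: [0-5 ALLOC][6-15 ALLOC][16-40 FREE]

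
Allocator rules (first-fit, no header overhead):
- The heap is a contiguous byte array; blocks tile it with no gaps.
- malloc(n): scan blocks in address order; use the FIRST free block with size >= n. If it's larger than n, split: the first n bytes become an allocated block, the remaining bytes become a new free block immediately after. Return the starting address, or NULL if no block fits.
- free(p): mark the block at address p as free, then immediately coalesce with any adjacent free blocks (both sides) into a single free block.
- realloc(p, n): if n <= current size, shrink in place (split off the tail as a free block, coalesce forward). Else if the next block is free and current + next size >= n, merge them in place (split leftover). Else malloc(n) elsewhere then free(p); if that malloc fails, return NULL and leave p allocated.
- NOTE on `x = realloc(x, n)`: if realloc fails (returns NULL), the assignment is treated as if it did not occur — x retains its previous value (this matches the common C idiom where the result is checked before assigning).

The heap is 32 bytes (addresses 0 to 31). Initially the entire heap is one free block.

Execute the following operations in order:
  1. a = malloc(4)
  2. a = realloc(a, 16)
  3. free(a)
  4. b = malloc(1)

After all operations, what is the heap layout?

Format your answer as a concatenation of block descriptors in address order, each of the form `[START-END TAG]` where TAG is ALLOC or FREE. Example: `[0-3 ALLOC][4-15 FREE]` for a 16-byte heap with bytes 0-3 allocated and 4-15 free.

Op 1: a = malloc(4) -> a = 0; heap: [0-3 ALLOC][4-31 FREE]
Op 2: a = realloc(a, 16) -> a = 0; heap: [0-15 ALLOC][16-31 FREE]
Op 3: free(a) -> (freed a); heap: [0-31 FREE]
Op 4: b = malloc(1) -> b = 0; heap: [0-0 ALLOC][1-31 FREE]

Answer: [0-0 ALLOC][1-31 FREE]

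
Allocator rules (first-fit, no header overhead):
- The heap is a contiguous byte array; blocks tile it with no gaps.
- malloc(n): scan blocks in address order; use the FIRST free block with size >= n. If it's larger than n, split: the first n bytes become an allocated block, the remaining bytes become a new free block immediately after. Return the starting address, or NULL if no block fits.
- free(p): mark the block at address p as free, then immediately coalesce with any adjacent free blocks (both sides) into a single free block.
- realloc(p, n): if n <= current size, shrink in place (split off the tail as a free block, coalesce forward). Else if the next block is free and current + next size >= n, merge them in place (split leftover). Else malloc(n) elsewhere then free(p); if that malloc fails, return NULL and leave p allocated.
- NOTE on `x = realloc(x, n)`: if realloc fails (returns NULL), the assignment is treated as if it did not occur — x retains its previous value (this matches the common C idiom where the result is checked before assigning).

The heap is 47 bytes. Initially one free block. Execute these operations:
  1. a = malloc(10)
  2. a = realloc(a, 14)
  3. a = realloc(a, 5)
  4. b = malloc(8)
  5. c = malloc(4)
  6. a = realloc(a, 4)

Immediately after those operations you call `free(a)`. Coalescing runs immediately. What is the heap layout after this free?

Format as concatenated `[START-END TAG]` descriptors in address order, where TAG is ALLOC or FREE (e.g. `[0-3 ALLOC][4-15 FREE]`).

Answer: [0-4 FREE][5-12 ALLOC][13-16 ALLOC][17-46 FREE]

Derivation:
Op 1: a = malloc(10) -> a = 0; heap: [0-9 ALLOC][10-46 FREE]
Op 2: a = realloc(a, 14) -> a = 0; heap: [0-13 ALLOC][14-46 FREE]
Op 3: a = realloc(a, 5) -> a = 0; heap: [0-4 ALLOC][5-46 FREE]
Op 4: b = malloc(8) -> b = 5; heap: [0-4 ALLOC][5-12 ALLOC][13-46 FREE]
Op 5: c = malloc(4) -> c = 13; heap: [0-4 ALLOC][5-12 ALLOC][13-16 ALLOC][17-46 FREE]
Op 6: a = realloc(a, 4) -> a = 0; heap: [0-3 ALLOC][4-4 FREE][5-12 ALLOC][13-16 ALLOC][17-46 FREE]
free(a): a = 0 -> block [0-3 ALLOC]; mark free, coalesce with adjacent free neighbors -> [0-4 FREE][5-12 ALLOC][13-16 ALLOC][17-46 FREE]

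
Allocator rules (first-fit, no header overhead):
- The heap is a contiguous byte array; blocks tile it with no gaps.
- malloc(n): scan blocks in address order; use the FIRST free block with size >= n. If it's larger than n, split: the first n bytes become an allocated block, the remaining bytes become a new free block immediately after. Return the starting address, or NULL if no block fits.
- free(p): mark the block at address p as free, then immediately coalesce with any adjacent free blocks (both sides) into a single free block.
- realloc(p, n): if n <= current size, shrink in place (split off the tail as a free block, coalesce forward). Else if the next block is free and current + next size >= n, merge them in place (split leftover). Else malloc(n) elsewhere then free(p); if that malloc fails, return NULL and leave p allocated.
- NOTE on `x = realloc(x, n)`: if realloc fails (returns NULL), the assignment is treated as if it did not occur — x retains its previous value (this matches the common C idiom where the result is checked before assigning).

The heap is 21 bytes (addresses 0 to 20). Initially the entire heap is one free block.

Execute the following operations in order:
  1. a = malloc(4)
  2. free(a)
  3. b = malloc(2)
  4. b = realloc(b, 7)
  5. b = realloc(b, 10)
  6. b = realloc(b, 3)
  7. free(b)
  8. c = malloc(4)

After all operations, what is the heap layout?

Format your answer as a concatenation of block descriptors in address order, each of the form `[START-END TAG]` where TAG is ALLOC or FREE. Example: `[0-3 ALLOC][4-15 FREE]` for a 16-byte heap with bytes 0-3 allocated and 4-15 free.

Answer: [0-3 ALLOC][4-20 FREE]

Derivation:
Op 1: a = malloc(4) -> a = 0; heap: [0-3 ALLOC][4-20 FREE]
Op 2: free(a) -> (freed a); heap: [0-20 FREE]
Op 3: b = malloc(2) -> b = 0; heap: [0-1 ALLOC][2-20 FREE]
Op 4: b = realloc(b, 7) -> b = 0; heap: [0-6 ALLOC][7-20 FREE]
Op 5: b = realloc(b, 10) -> b = 0; heap: [0-9 ALLOC][10-20 FREE]
Op 6: b = realloc(b, 3) -> b = 0; heap: [0-2 ALLOC][3-20 FREE]
Op 7: free(b) -> (freed b); heap: [0-20 FREE]
Op 8: c = malloc(4) -> c = 0; heap: [0-3 ALLOC][4-20 FREE]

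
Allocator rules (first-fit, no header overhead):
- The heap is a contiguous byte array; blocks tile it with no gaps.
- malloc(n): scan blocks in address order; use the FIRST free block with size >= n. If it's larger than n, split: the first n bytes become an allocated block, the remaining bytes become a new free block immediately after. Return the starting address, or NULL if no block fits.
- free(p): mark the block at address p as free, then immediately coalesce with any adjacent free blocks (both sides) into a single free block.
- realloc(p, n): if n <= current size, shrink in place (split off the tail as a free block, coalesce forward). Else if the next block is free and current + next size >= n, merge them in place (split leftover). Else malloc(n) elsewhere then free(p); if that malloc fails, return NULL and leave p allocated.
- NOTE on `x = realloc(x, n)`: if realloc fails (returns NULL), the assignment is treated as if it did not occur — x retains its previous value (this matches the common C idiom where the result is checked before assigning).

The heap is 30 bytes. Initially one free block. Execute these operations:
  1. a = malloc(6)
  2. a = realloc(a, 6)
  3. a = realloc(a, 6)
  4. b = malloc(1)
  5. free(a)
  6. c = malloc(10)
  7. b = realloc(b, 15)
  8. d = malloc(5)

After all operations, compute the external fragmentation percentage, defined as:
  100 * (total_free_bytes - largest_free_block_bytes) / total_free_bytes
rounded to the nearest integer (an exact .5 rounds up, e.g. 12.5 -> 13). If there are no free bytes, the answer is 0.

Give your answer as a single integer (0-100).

Op 1: a = malloc(6) -> a = 0; heap: [0-5 ALLOC][6-29 FREE]
Op 2: a = realloc(a, 6) -> a = 0; heap: [0-5 ALLOC][6-29 FREE]
Op 3: a = realloc(a, 6) -> a = 0; heap: [0-5 ALLOC][6-29 FREE]
Op 4: b = malloc(1) -> b = 6; heap: [0-5 ALLOC][6-6 ALLOC][7-29 FREE]
Op 5: free(a) -> (freed a); heap: [0-5 FREE][6-6 ALLOC][7-29 FREE]
Op 6: c = malloc(10) -> c = 7; heap: [0-5 FREE][6-6 ALLOC][7-16 ALLOC][17-29 FREE]
Op 7: b = realloc(b, 15) -> NULL (b unchanged); heap: [0-5 FREE][6-6 ALLOC][7-16 ALLOC][17-29 FREE]
Op 8: d = malloc(5) -> d = 0; heap: [0-4 ALLOC][5-5 FREE][6-6 ALLOC][7-16 ALLOC][17-29 FREE]
Free blocks: [1 13] total_free=14 largest=13 -> 100*(14-13)/14 = 100/14 ≈ 7.143 -> rounds to 7

Answer: 7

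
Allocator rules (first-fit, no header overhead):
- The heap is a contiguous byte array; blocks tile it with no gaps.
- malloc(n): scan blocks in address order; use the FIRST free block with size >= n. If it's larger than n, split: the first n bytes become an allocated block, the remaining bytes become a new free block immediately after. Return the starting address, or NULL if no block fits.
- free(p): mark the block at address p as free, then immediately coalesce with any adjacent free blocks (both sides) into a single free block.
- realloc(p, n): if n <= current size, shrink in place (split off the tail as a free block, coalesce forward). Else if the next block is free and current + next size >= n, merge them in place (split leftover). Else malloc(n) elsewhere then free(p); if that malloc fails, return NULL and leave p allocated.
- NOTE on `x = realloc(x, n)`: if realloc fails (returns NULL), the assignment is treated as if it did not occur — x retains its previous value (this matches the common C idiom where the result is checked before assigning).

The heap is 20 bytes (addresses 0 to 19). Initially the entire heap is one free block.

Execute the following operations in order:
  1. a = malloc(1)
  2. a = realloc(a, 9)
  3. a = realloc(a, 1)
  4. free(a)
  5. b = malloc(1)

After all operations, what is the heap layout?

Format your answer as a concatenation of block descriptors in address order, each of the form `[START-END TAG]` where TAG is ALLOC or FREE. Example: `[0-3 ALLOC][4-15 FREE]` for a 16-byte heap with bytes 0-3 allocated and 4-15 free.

Answer: [0-0 ALLOC][1-19 FREE]

Derivation:
Op 1: a = malloc(1) -> a = 0; heap: [0-0 ALLOC][1-19 FREE]
Op 2: a = realloc(a, 9) -> a = 0; heap: [0-8 ALLOC][9-19 FREE]
Op 3: a = realloc(a, 1) -> a = 0; heap: [0-0 ALLOC][1-19 FREE]
Op 4: free(a) -> (freed a); heap: [0-19 FREE]
Op 5: b = malloc(1) -> b = 0; heap: [0-0 ALLOC][1-19 FREE]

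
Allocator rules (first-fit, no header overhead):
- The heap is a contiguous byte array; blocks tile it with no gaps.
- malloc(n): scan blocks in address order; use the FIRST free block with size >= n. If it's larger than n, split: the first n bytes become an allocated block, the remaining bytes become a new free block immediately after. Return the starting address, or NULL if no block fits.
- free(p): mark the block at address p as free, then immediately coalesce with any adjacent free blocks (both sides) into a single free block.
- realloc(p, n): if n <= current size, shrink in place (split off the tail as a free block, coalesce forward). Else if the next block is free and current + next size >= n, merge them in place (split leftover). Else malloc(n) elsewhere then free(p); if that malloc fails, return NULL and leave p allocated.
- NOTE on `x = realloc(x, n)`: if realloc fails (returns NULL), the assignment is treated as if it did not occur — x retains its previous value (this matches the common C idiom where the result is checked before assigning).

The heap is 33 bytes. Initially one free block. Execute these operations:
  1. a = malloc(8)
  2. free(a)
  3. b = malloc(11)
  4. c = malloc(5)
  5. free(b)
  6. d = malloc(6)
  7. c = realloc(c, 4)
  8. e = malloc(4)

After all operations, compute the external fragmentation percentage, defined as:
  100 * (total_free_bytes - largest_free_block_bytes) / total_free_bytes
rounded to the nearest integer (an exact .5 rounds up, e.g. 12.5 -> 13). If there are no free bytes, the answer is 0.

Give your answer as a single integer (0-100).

Op 1: a = malloc(8) -> a = 0; heap: [0-7 ALLOC][8-32 FREE]
Op 2: free(a) -> (freed a); heap: [0-32 FREE]
Op 3: b = malloc(11) -> b = 0; heap: [0-10 ALLOC][11-32 FREE]
Op 4: c = malloc(5) -> c = 11; heap: [0-10 ALLOC][11-15 ALLOC][16-32 FREE]
Op 5: free(b) -> (freed b); heap: [0-10 FREE][11-15 ALLOC][16-32 FREE]
Op 6: d = malloc(6) -> d = 0; heap: [0-5 ALLOC][6-10 FREE][11-15 ALLOC][16-32 FREE]
Op 7: c = realloc(c, 4) -> c = 11; heap: [0-5 ALLOC][6-10 FREE][11-14 ALLOC][15-32 FREE]
Op 8: e = malloc(4) -> e = 6; heap: [0-5 ALLOC][6-9 ALLOC][10-10 FREE][11-14 ALLOC][15-32 FREE]
Free blocks: [1 18] total_free=19 largest=18 -> 100*(19-18)/19 = 100/19 ≈ 5.263 -> rounds to 5

Answer: 5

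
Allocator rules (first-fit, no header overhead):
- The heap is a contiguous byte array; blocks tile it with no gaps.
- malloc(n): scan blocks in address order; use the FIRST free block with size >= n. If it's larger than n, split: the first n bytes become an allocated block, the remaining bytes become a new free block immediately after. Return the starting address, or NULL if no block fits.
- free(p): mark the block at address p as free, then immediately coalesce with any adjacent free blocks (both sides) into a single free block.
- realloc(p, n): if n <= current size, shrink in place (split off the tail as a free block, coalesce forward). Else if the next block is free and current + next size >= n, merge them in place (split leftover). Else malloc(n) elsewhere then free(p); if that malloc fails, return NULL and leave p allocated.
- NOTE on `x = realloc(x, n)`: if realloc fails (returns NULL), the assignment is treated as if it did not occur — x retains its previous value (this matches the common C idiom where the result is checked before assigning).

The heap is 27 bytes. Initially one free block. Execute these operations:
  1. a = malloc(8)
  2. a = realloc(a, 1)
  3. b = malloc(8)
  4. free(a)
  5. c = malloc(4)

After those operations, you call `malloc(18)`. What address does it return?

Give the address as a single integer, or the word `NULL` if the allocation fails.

Answer: NULL

Derivation:
Op 1: a = malloc(8) -> a = 0; heap: [0-7 ALLOC][8-26 FREE]
Op 2: a = realloc(a, 1) -> a = 0; heap: [0-0 ALLOC][1-26 FREE]
Op 3: b = malloc(8) -> b = 1; heap: [0-0 ALLOC][1-8 ALLOC][9-26 FREE]
Op 4: free(a) -> (freed a); heap: [0-0 FREE][1-8 ALLOC][9-26 FREE]
Op 5: c = malloc(4) -> c = 9; heap: [0-0 FREE][1-8 ALLOC][9-12 ALLOC][13-26 FREE]
malloc(18): first-fit scan over [0-0 FREE][1-8 ALLOC][9-12 ALLOC][13-26 FREE] -> NULL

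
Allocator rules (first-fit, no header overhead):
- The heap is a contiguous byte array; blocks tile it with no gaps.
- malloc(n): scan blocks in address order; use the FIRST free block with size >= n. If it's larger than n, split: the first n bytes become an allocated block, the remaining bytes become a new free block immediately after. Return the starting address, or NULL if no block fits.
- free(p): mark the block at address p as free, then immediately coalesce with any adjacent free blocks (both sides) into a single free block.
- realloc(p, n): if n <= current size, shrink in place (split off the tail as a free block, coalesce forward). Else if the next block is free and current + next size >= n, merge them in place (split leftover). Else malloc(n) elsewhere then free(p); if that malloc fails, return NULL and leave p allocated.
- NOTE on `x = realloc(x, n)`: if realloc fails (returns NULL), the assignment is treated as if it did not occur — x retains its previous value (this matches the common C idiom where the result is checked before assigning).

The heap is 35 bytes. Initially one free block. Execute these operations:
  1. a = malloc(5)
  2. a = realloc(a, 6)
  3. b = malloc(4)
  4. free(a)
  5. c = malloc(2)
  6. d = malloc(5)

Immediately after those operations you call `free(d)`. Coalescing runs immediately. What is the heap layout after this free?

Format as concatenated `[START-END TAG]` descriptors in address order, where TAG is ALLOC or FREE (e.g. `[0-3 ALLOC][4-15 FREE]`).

Op 1: a = malloc(5) -> a = 0; heap: [0-4 ALLOC][5-34 FREE]
Op 2: a = realloc(a, 6) -> a = 0; heap: [0-5 ALLOC][6-34 FREE]
Op 3: b = malloc(4) -> b = 6; heap: [0-5 ALLOC][6-9 ALLOC][10-34 FREE]
Op 4: free(a) -> (freed a); heap: [0-5 FREE][6-9 ALLOC][10-34 FREE]
Op 5: c = malloc(2) -> c = 0; heap: [0-1 ALLOC][2-5 FREE][6-9 ALLOC][10-34 FREE]
Op 6: d = malloc(5) -> d = 10; heap: [0-1 ALLOC][2-5 FREE][6-9 ALLOC][10-14 ALLOC][15-34 FREE]
free(d): d = 10 -> block [10-14 ALLOC]; mark free, coalesce with adjacent free neighbors -> [0-1 ALLOC][2-5 FREE][6-9 ALLOC][10-34 FREE]

Answer: [0-1 ALLOC][2-5 FREE][6-9 ALLOC][10-34 FREE]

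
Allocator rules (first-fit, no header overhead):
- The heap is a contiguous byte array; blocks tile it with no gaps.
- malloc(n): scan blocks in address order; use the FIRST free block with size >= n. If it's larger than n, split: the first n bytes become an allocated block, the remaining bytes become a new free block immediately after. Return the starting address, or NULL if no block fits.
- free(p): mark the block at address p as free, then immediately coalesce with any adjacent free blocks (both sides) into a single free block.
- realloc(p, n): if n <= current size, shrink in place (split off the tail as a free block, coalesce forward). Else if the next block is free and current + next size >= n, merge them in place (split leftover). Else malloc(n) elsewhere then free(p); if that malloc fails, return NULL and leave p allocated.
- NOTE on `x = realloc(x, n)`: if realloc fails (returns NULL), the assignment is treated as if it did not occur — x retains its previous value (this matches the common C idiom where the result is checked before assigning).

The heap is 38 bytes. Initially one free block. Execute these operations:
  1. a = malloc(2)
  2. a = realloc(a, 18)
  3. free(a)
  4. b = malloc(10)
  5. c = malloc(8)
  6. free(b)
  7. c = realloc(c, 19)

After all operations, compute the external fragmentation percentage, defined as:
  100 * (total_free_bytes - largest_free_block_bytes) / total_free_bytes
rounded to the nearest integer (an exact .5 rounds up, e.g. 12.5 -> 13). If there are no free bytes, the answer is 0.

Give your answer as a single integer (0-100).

Op 1: a = malloc(2) -> a = 0; heap: [0-1 ALLOC][2-37 FREE]
Op 2: a = realloc(a, 18) -> a = 0; heap: [0-17 ALLOC][18-37 FREE]
Op 3: free(a) -> (freed a); heap: [0-37 FREE]
Op 4: b = malloc(10) -> b = 0; heap: [0-9 ALLOC][10-37 FREE]
Op 5: c = malloc(8) -> c = 10; heap: [0-9 ALLOC][10-17 ALLOC][18-37 FREE]
Op 6: free(b) -> (freed b); heap: [0-9 FREE][10-17 ALLOC][18-37 FREE]
Op 7: c = realloc(c, 19) -> c = 10; heap: [0-9 FREE][10-28 ALLOC][29-37 FREE]
Free blocks: [10 9] total_free=19 largest=10 -> 100*(19-10)/19 = 900/19 ≈ 47.368 -> rounds to 47

Answer: 47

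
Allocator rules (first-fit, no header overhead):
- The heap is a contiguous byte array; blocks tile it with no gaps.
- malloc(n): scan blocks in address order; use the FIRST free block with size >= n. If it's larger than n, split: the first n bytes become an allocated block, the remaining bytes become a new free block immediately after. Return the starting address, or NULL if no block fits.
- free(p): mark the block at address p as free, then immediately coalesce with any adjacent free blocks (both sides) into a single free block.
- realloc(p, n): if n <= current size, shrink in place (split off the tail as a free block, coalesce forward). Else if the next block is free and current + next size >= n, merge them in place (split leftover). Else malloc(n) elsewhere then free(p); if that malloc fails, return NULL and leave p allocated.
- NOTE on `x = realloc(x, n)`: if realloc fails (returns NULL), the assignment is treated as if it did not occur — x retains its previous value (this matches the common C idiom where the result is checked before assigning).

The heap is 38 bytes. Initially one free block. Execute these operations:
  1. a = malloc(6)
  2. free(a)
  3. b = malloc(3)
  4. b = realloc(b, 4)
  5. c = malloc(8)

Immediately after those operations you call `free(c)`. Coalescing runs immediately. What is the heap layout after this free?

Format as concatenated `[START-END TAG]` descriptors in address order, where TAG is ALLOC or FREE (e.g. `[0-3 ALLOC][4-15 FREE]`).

Op 1: a = malloc(6) -> a = 0; heap: [0-5 ALLOC][6-37 FREE]
Op 2: free(a) -> (freed a); heap: [0-37 FREE]
Op 3: b = malloc(3) -> b = 0; heap: [0-2 ALLOC][3-37 FREE]
Op 4: b = realloc(b, 4) -> b = 0; heap: [0-3 ALLOC][4-37 FREE]
Op 5: c = malloc(8) -> c = 4; heap: [0-3 ALLOC][4-11 ALLOC][12-37 FREE]
free(c): c = 4 -> block [4-11 ALLOC]; mark free, coalesce with adjacent free neighbors -> [0-3 ALLOC][4-37 FREE]

Answer: [0-3 ALLOC][4-37 FREE]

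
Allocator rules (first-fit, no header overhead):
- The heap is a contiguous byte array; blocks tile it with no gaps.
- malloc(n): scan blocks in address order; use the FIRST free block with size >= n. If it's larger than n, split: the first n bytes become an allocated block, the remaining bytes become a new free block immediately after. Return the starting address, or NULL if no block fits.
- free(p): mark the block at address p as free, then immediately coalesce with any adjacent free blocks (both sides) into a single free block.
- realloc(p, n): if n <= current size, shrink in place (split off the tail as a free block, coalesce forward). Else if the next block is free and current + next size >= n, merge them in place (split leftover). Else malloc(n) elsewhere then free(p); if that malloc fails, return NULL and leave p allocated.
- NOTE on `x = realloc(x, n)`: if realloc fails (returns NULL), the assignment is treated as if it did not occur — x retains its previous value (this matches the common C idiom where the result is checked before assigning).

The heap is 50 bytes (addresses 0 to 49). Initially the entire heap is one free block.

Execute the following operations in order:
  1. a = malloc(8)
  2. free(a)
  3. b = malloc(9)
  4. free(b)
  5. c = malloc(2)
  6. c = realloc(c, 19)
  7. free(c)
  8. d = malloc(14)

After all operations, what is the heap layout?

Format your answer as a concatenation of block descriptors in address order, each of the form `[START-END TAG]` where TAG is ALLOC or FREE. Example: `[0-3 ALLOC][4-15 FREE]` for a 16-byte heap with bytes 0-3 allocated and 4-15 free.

Op 1: a = malloc(8) -> a = 0; heap: [0-7 ALLOC][8-49 FREE]
Op 2: free(a) -> (freed a); heap: [0-49 FREE]
Op 3: b = malloc(9) -> b = 0; heap: [0-8 ALLOC][9-49 FREE]
Op 4: free(b) -> (freed b); heap: [0-49 FREE]
Op 5: c = malloc(2) -> c = 0; heap: [0-1 ALLOC][2-49 FREE]
Op 6: c = realloc(c, 19) -> c = 0; heap: [0-18 ALLOC][19-49 FREE]
Op 7: free(c) -> (freed c); heap: [0-49 FREE]
Op 8: d = malloc(14) -> d = 0; heap: [0-13 ALLOC][14-49 FREE]

Answer: [0-13 ALLOC][14-49 FREE]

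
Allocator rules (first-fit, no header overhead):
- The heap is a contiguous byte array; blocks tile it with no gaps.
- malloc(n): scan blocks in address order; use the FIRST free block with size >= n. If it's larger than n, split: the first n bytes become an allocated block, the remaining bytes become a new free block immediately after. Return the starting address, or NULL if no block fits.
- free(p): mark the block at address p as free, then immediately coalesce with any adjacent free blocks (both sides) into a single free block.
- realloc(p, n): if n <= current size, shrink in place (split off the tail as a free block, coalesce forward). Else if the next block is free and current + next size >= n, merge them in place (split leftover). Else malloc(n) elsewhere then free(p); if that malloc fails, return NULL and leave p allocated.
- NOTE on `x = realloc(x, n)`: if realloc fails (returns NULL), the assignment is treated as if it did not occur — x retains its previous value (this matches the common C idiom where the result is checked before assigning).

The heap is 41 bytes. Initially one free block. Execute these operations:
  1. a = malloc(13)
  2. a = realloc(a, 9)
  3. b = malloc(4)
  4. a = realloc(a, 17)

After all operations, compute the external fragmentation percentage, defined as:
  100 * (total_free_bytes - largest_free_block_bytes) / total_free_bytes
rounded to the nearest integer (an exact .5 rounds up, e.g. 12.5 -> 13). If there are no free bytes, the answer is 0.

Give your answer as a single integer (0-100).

Op 1: a = malloc(13) -> a = 0; heap: [0-12 ALLOC][13-40 FREE]
Op 2: a = realloc(a, 9) -> a = 0; heap: [0-8 ALLOC][9-40 FREE]
Op 3: b = malloc(4) -> b = 9; heap: [0-8 ALLOC][9-12 ALLOC][13-40 FREE]
Op 4: a = realloc(a, 17) -> a = 13; heap: [0-8 FREE][9-12 ALLOC][13-29 ALLOC][30-40 FREE]
Free blocks: [9 11] total_free=20 largest=11 -> 100*(20-11)/20 = 900/20 = 45

Answer: 45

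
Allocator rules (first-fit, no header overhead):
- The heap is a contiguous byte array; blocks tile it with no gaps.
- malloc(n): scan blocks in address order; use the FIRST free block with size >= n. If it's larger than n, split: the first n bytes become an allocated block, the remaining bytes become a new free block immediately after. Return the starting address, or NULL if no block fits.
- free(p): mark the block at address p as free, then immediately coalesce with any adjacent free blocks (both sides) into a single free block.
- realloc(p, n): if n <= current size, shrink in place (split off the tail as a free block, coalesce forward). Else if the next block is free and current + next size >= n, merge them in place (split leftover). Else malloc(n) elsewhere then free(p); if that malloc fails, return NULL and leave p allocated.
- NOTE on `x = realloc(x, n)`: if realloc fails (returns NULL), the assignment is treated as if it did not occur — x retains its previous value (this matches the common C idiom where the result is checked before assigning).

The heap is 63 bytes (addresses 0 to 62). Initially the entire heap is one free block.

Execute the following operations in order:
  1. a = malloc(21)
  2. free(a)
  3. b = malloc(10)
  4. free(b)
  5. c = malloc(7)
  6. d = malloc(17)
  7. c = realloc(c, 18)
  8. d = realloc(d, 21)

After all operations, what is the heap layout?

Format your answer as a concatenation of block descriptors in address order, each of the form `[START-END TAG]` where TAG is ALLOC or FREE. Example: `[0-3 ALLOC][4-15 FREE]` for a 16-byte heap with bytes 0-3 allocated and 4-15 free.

Op 1: a = malloc(21) -> a = 0; heap: [0-20 ALLOC][21-62 FREE]
Op 2: free(a) -> (freed a); heap: [0-62 FREE]
Op 3: b = malloc(10) -> b = 0; heap: [0-9 ALLOC][10-62 FREE]
Op 4: free(b) -> (freed b); heap: [0-62 FREE]
Op 5: c = malloc(7) -> c = 0; heap: [0-6 ALLOC][7-62 FREE]
Op 6: d = malloc(17) -> d = 7; heap: [0-6 ALLOC][7-23 ALLOC][24-62 FREE]
Op 7: c = realloc(c, 18) -> c = 24; heap: [0-6 FREE][7-23 ALLOC][24-41 ALLOC][42-62 FREE]
Op 8: d = realloc(d, 21) -> d = 42; heap: [0-23 FREE][24-41 ALLOC][42-62 ALLOC]

Answer: [0-23 FREE][24-41 ALLOC][42-62 ALLOC]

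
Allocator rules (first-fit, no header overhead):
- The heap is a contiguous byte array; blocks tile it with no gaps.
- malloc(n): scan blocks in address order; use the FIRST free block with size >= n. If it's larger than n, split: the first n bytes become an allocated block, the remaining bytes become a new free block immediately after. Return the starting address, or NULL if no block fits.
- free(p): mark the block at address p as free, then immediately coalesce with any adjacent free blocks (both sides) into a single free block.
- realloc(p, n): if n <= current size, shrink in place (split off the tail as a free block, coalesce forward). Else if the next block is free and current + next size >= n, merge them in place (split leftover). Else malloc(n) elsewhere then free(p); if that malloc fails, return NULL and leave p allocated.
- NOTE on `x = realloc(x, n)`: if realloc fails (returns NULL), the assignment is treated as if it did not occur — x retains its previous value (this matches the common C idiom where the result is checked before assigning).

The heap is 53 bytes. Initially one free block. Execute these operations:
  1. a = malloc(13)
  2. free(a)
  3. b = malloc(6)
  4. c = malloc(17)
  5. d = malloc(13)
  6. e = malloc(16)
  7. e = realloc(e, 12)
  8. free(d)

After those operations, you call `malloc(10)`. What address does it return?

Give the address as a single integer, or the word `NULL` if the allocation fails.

Op 1: a = malloc(13) -> a = 0; heap: [0-12 ALLOC][13-52 FREE]
Op 2: free(a) -> (freed a); heap: [0-52 FREE]
Op 3: b = malloc(6) -> b = 0; heap: [0-5 ALLOC][6-52 FREE]
Op 4: c = malloc(17) -> c = 6; heap: [0-5 ALLOC][6-22 ALLOC][23-52 FREE]
Op 5: d = malloc(13) -> d = 23; heap: [0-5 ALLOC][6-22 ALLOC][23-35 ALLOC][36-52 FREE]
Op 6: e = malloc(16) -> e = 36; heap: [0-5 ALLOC][6-22 ALLOC][23-35 ALLOC][36-51 ALLOC][52-52 FREE]
Op 7: e = realloc(e, 12) -> e = 36; heap: [0-5 ALLOC][6-22 ALLOC][23-35 ALLOC][36-47 ALLOC][48-52 FREE]
Op 8: free(d) -> (freed d); heap: [0-5 ALLOC][6-22 ALLOC][23-35 FREE][36-47 ALLOC][48-52 FREE]
malloc(10): first-fit scan over [0-5 ALLOC][6-22 ALLOC][23-35 FREE][36-47 ALLOC][48-52 FREE] -> 23

Answer: 23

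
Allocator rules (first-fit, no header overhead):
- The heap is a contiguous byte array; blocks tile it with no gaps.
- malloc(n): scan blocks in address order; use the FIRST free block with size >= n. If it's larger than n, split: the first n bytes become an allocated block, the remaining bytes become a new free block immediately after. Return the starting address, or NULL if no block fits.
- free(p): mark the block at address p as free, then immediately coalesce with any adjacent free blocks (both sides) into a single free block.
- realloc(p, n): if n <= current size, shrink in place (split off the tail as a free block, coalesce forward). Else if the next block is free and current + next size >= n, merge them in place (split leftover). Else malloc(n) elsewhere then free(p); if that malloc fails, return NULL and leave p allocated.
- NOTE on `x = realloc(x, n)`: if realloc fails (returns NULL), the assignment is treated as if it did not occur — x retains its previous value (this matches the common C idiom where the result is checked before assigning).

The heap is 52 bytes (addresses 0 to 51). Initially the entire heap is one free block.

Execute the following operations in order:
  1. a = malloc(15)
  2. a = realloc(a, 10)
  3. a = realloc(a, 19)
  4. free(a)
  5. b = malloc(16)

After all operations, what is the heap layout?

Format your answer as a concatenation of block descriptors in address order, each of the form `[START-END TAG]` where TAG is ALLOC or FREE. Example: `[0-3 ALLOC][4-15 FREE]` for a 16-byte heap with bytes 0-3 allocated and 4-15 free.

Answer: [0-15 ALLOC][16-51 FREE]

Derivation:
Op 1: a = malloc(15) -> a = 0; heap: [0-14 ALLOC][15-51 FREE]
Op 2: a = realloc(a, 10) -> a = 0; heap: [0-9 ALLOC][10-51 FREE]
Op 3: a = realloc(a, 19) -> a = 0; heap: [0-18 ALLOC][19-51 FREE]
Op 4: free(a) -> (freed a); heap: [0-51 FREE]
Op 5: b = malloc(16) -> b = 0; heap: [0-15 ALLOC][16-51 FREE]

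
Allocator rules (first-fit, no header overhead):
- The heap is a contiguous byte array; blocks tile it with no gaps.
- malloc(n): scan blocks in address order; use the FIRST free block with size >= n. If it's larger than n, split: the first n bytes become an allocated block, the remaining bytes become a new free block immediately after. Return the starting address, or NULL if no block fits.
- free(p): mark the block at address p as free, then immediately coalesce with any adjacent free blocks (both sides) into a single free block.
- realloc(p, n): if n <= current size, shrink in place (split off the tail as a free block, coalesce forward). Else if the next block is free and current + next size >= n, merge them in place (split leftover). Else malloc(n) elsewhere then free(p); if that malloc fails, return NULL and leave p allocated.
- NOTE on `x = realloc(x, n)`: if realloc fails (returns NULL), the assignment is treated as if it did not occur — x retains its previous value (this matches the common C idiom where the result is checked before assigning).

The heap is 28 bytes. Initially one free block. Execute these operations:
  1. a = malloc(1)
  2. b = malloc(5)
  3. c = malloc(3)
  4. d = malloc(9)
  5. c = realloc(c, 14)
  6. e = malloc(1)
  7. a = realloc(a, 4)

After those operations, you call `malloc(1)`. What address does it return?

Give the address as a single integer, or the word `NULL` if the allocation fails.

Op 1: a = malloc(1) -> a = 0; heap: [0-0 ALLOC][1-27 FREE]
Op 2: b = malloc(5) -> b = 1; heap: [0-0 ALLOC][1-5 ALLOC][6-27 FREE]
Op 3: c = malloc(3) -> c = 6; heap: [0-0 ALLOC][1-5 ALLOC][6-8 ALLOC][9-27 FREE]
Op 4: d = malloc(9) -> d = 9; heap: [0-0 ALLOC][1-5 ALLOC][6-8 ALLOC][9-17 ALLOC][18-27 FREE]
Op 5: c = realloc(c, 14) -> NULL (c unchanged); heap: [0-0 ALLOC][1-5 ALLOC][6-8 ALLOC][9-17 ALLOC][18-27 FREE]
Op 6: e = malloc(1) -> e = 18; heap: [0-0 ALLOC][1-5 ALLOC][6-8 ALLOC][9-17 ALLOC][18-18 ALLOC][19-27 FREE]
Op 7: a = realloc(a, 4) -> a = 19; heap: [0-0 FREE][1-5 ALLOC][6-8 ALLOC][9-17 ALLOC][18-18 ALLOC][19-22 ALLOC][23-27 FREE]
malloc(1): first-fit scan over [0-0 FREE][1-5 ALLOC][6-8 ALLOC][9-17 ALLOC][18-18 ALLOC][19-22 ALLOC][23-27 FREE] -> 0

Answer: 0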